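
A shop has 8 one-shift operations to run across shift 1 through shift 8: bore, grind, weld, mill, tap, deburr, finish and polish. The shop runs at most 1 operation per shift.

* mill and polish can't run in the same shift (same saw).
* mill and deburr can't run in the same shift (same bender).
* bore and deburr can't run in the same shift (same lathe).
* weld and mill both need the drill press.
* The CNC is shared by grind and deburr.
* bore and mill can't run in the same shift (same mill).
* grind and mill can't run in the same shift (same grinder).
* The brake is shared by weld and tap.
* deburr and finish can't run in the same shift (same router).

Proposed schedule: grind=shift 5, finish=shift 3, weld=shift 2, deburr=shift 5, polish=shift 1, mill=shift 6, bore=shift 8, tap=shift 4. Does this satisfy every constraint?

Invalid. The CNC is shared by grind and deburr.

bore and deburr can't run in the same shift (same lathe) — holds.
The shop runs at most 1 operation per shift — violated.
mill and deburr can't run in the same shift (same bender) — holds.
mill and polish can't run in the same shift (same saw) — holds.
The CNC is shared by grind and deburr — violated.
deburr and finish can't run in the same shift (same router) — holds.
grind and mill can't run in the same shift (same grinder) — holds.
bore and mill can't run in the same shift (same mill) — holds.
weld and mill both need the drill press — holds.
The brake is shared by weld and tap — holds.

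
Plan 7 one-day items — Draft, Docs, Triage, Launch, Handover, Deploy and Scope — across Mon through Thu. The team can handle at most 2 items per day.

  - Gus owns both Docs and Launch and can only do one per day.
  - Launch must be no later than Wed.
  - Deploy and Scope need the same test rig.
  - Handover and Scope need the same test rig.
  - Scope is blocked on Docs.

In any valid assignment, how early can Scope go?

Precedence pushes Scope to at least Tue.
Scope at Tue is achievable: Triage in Wed; Draft in Mon; Launch in Tue; Scope in Tue; Handover in Wed; Deploy in Thu; Docs in Mon.

Tue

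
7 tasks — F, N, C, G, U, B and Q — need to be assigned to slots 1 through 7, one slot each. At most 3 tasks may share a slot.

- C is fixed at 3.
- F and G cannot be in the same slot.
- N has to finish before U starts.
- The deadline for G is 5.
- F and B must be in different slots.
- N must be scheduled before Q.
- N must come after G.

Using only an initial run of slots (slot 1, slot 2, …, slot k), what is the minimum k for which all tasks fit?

The precedence chain requires at least 3 distinct slots.
With at most 3 per slot and 7 tasks, at least 3 slots are needed.
3 works (last occupied slot: 3): for example N -> 2; U -> 3; Q -> 3; B -> 1; G -> 1; C -> 3; F -> 2.

3 slots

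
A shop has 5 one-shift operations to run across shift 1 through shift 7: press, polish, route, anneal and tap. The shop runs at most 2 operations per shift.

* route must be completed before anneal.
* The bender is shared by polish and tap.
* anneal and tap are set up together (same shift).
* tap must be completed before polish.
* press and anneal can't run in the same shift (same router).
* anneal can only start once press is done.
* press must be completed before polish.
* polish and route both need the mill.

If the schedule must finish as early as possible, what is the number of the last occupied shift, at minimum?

3

The precedence chain requires at least 3 distinct shifts.
With at most 2 per shift and 5 operations, at least 3 shifts are needed.
3 works (last occupied shift: shift 3): for example press in shift 1, polish in shift 3, route in shift 1, anneal in shift 2, tap in shift 2.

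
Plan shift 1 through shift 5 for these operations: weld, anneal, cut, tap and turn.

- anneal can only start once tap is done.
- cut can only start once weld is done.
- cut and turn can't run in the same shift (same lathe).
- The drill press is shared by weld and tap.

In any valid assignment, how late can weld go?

Downstream work caps weld at shift 4.
weld at shift 4 is achievable: cut=shift 5; weld=shift 4; turn=shift 1; tap=shift 1; anneal=shift 2.

shift 4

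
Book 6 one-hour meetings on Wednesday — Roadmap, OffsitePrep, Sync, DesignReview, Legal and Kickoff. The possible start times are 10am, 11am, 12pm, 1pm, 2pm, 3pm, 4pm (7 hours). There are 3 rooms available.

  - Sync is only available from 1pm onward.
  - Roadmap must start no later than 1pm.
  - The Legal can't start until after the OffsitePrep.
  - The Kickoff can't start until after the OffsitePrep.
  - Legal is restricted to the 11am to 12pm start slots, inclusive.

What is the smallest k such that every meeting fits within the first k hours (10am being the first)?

The precedence chain requires at least 2 distinct hours.
With at most 3 per hour and 6 meetings, at least 2 hours are needed.
Sync can't be placed before 1pm — that is hour 4 counting from 10am — so the schedule must run through at least 4 hours.
4 works (last occupied hour: 1pm): for example DesignReview=10am, Sync=1pm, Kickoff=11am, Roadmap=10am, OffsitePrep=10am, Legal=11am.

4 hours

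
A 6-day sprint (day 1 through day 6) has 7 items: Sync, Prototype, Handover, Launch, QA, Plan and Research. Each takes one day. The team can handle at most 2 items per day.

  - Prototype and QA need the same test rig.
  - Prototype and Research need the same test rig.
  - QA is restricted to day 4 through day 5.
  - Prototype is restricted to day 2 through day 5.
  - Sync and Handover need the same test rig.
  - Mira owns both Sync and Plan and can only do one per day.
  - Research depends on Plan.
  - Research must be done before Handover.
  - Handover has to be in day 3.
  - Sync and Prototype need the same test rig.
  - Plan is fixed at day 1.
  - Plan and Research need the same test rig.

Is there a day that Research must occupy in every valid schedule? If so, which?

day 2

Plan is fixed at day 1 and must come before Research, so Research is at least day 2.
Handover is fixed at day 3 and must come after Research, so Research is at most day 2.
So Research must be day 2.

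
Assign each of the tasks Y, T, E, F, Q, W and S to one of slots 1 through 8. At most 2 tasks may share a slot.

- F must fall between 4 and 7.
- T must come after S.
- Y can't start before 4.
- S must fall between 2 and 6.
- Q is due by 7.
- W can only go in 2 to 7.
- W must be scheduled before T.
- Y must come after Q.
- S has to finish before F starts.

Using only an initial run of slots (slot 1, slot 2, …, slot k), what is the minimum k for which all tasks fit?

4

The precedence chain requires at least 2 distinct slots.
With at most 2 per slot and 7 tasks, at least 4 slots are needed.
Y can't be placed before 4, so the schedule must run through at least slot 4.
4 works (last occupied slot: 4): for example F in 4; T in 3; W in 2; S in 2; E in 1; Y in 4; Q in 1.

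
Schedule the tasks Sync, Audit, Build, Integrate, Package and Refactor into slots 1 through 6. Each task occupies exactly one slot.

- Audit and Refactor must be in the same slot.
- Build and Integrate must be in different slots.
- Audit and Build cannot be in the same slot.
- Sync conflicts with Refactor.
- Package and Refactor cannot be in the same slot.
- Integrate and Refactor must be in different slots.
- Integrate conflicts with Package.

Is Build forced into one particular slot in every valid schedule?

Build can be 1 (e.g. Package in 1, Integrate in 3, Audit in 2, Sync in 1, Build in 1, Refactor in 2) or 2 (e.g. Integrate in 1; Sync in 1; Package in 2; Build in 2; Audit in 3; Refactor in 3).

No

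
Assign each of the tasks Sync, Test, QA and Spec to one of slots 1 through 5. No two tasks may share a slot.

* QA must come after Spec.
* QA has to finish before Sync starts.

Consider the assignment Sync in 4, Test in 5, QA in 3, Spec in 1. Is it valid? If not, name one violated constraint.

No two tasks may share a slot — holds.
QA has to finish before Sync starts — holds.
QA must come after Spec — holds.

Yes, all constraints hold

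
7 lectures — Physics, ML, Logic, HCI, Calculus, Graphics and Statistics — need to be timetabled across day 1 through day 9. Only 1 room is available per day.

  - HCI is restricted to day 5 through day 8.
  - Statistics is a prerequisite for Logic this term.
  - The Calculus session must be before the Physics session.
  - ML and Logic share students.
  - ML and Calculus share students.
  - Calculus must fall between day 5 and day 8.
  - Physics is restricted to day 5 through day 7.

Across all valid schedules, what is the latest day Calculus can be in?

day 6

Calculus is available from day 5; Calculus's own window allows nothing later than day 8; downstream work caps Calculus at day 6.
Calculus at day 6 is achievable: Logic in day 2, Calculus in day 6, Physics in day 7, ML in day 3, Statistics in day 1, Graphics in day 4, HCI in day 5.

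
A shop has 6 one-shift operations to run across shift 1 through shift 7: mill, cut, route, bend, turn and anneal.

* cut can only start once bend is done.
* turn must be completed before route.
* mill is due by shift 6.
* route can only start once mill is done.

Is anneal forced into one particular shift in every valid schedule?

No

anneal can be shift 1 (e.g. bend in shift 1; mill in shift 1; turn in shift 1; cut in shift 2; anneal in shift 1; route in shift 2) or shift 2 (e.g. mill -> shift 1; turn -> shift 1; route -> shift 2; bend -> shift 1; cut -> shift 2; anneal -> shift 2).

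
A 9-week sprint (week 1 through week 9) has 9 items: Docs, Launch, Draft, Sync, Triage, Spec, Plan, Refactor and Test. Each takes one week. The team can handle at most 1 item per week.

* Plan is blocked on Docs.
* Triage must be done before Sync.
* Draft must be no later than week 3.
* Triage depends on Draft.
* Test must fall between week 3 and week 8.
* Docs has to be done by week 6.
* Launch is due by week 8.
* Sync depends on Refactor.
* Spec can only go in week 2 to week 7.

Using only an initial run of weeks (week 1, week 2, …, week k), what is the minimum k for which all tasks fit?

9 weeks

The precedence chain requires at least 3 distinct weeks.
With at most 1 per week and 9 tasks, at least 9 weeks are needed.
9 works (last occupied week: week 9): for example Plan in week 9; Docs in week 2; Spec in week 3; Refactor in week 7; Test in week 4; Sync in week 8; Launch in week 5; Draft in week 1; Triage in week 6.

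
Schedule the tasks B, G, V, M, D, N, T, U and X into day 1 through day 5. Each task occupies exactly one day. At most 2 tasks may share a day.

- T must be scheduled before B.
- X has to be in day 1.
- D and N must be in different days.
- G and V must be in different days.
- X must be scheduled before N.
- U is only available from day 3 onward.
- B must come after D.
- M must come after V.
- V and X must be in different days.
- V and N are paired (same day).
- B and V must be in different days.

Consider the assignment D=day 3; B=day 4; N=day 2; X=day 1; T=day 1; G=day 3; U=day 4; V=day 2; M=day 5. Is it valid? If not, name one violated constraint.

B must come after D — holds.
B and V must be in different days — holds.
X has to be in day 1 — holds.
T must be scheduled before B — holds.
V and X must be in different days — holds.
G and V must be in different days — holds.
X must be scheduled before N — holds.
V and N are paired (same day) — holds.
M must come after V — holds.
At most 2 tasks may share a day — holds.
U is only available from day 3 onward — holds.
D and N must be in different days — holds.

Yes, all constraints hold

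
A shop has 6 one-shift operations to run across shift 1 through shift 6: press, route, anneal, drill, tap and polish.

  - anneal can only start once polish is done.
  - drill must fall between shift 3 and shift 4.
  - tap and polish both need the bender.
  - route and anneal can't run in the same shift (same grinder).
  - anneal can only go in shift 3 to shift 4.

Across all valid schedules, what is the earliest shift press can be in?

shift 1

press at shift 1 is achievable: tap -> shift 2, polish -> shift 1, press -> shift 1, anneal -> shift 3, drill -> shift 3, route -> shift 1.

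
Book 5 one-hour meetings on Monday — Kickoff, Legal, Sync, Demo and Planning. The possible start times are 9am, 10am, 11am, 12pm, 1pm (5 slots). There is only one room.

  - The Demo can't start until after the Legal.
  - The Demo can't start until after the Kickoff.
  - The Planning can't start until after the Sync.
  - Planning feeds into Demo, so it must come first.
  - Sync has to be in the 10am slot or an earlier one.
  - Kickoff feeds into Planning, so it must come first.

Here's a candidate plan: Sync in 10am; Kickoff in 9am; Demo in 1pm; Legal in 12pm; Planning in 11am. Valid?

There is only one room — holds.
The Demo can't start until after the Kickoff — holds.
Planning feeds into Demo, so it must come first — holds.
The Demo can't start until after the Legal — holds.
Kickoff feeds into Planning, so it must come first — holds.
The Planning can't start until after the Sync — holds.
Sync has to be in the 10am slot or an earlier one — holds.

Yes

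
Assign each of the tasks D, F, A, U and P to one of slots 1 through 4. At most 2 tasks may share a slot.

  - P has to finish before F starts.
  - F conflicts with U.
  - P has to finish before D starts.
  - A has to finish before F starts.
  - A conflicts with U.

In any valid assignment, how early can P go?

Downstream work caps P at 3.
P at 1 is achievable: P in 1, D in 2, U in 3, A in 1, F in 2.

1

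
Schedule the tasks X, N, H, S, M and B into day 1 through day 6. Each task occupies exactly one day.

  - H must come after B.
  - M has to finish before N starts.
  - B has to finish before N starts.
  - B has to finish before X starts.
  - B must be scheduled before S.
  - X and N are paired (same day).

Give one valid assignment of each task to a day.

H -> day 2; S -> day 2; N -> day 2; M -> day 1; X -> day 2; B -> day 1

Checking: B(day 1) before N(day 2); M(day 1) before N(day 2); B(day 1) before H(day 2); B(day 1) before X(day 2); B(day 1) before S(day 2); X = N = day 2.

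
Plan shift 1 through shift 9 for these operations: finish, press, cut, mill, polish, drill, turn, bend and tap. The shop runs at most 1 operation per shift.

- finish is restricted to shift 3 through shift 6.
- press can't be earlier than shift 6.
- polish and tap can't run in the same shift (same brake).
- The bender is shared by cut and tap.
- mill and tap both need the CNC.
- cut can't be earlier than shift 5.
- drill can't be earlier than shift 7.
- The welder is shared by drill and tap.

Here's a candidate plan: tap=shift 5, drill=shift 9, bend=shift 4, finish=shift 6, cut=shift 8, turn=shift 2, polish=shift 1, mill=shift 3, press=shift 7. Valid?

Yes

mill and tap both need the CNC — holds.
The bender is shared by cut and tap — holds.
polish and tap can't run in the same shift (same brake) — holds.
The welder is shared by drill and tap — holds.
drill can't be earlier than shift 7 — holds.
The shop runs at most 1 operation per shift — holds.
press can't be earlier than shift 6 — holds.
finish is restricted to shift 3 through shift 6 — holds.
cut can't be earlier than shift 5 — holds.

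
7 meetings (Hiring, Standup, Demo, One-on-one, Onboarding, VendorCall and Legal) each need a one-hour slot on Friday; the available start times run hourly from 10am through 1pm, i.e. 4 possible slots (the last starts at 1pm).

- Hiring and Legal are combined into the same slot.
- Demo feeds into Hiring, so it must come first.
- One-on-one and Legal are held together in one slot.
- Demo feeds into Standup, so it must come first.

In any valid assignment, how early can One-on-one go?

11am

One-on-one must be in the same slot as Hiring, which can't be before 11am, so One-on-one is at least 11am.
One-on-one at 11am is achievable: Standup -> 11am; Demo -> 10am; VendorCall -> 10am; Legal -> 11am; Hiring -> 11am; One-on-one -> 11am; Onboarding -> 10am.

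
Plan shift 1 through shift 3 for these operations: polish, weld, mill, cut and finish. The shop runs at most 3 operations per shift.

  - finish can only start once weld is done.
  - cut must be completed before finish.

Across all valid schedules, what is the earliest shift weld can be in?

shift 1

Downstream work caps weld at shift 2.
weld at shift 1 is achievable: cut=shift 1; finish=shift 2; weld=shift 1; polish=shift 1; mill=shift 2.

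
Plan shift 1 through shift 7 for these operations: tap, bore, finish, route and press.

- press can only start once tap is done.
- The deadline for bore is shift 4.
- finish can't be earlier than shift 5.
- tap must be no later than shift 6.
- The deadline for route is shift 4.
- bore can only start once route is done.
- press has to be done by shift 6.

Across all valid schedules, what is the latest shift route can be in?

shift 3

Route's own window allows nothing later than shift 4; downstream work caps route at shift 3.
route at shift 3 is achievable: route in shift 3; tap in shift 1; finish in shift 5; press in shift 2; bore in shift 4.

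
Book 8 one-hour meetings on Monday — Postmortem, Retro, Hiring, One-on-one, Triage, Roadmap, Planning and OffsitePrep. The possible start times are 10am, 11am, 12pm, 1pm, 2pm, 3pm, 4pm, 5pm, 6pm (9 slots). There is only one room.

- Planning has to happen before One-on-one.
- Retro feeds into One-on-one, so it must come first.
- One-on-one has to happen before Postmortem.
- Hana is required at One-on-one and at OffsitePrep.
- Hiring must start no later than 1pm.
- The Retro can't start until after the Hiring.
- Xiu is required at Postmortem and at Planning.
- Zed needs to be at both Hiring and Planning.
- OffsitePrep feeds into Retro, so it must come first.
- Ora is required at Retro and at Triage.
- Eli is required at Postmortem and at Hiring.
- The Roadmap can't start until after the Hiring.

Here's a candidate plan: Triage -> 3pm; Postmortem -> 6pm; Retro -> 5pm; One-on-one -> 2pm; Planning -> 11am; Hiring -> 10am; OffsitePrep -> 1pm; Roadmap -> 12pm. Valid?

Xiu is required at Postmortem and at Planning — holds.
Hiring must start no later than 1pm — holds.
Hana is required at One-on-one and at OffsitePrep — holds.
Retro feeds into One-on-one, so it must come first — violated.
One-on-one has to happen before Postmortem — holds.
OffsitePrep feeds into Retro, so it must come first — holds.
There is only one room — holds.
Zed needs to be at both Hiring and Planning — holds.
Ora is required at Retro and at Triage — holds.
Planning has to happen before One-on-one — holds.
The Roadmap can't start until after the Hiring — holds.
Eli is required at Postmortem and at Hiring — holds.
The Retro can't start until after the Hiring — holds.

No — it violates: Retro feeds into One-on-one, so it must come first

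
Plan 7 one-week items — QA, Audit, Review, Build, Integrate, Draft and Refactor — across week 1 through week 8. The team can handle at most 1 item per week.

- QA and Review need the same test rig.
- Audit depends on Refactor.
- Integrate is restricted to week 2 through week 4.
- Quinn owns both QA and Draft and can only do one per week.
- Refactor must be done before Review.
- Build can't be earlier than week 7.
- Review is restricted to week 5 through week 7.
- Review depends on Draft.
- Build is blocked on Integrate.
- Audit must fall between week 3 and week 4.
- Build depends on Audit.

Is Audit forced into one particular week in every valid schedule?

Audit can be week 3 (e.g. Build=week 7, Refactor=week 1, Draft=week 4, QA=week 6, Audit=week 3, Integrate=week 2, Review=week 5) or week 4 (e.g. Review in week 5, Build in week 7, Draft in week 3, Audit in week 4, Integrate in week 2, Refactor in week 1, QA in week 6).

No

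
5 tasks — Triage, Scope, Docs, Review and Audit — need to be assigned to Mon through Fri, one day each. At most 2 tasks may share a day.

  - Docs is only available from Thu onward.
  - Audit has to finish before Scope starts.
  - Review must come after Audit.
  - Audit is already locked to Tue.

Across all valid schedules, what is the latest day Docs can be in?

Fri

Docs is available from Thu.
Docs at Fri is achievable: Docs=Fri, Triage=Mon, Review=Wed, Scope=Wed, Audit=Tue.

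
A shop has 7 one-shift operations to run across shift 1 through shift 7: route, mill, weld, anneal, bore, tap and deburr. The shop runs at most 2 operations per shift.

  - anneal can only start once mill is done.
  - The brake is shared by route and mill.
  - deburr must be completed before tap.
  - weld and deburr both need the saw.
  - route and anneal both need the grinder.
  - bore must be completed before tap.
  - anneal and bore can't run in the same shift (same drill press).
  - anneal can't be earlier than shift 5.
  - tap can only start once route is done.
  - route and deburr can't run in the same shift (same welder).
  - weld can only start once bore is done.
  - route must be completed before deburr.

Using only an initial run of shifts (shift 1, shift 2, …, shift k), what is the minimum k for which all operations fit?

The precedence chain requires at least 3 distinct shifts.
With at most 2 per shift and 7 operations, at least 4 shifts are needed.
anneal can't be placed before shift 5, so the schedule must run through at least shift 5.
5 works (last occupied shift: shift 5): for example mill in shift 2, bore in shift 1, route in shift 1, anneal in shift 5, deburr in shift 2, tap in shift 3, weld in shift 3.

5 shifts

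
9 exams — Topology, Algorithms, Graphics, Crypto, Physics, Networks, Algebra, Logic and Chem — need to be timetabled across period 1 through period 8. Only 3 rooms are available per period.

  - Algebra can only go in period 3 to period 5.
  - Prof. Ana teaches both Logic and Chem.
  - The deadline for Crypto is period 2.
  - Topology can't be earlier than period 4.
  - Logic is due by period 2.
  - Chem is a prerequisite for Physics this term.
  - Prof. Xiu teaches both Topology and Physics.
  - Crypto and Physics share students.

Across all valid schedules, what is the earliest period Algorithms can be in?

period 1

Algorithms at period 1 is achievable: Physics in period 3; Graphics in period 2; Chem in period 2; Topology in period 4; Logic in period 1; Algorithms in period 1; Algebra in period 3; Crypto in period 1; Networks in period 2.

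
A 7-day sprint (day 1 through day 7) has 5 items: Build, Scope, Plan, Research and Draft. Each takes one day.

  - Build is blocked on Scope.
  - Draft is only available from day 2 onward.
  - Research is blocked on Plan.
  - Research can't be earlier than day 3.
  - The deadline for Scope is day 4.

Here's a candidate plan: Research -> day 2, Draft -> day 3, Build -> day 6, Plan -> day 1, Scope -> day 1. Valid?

No. Research can't be earlier than day 3 is not satisfied.

The deadline for Scope is day 4 — holds.
Research is blocked on Plan — holds.
Draft is only available from day 2 onward — holds.
Research can't be earlier than day 3 — violated.
Build is blocked on Scope — holds.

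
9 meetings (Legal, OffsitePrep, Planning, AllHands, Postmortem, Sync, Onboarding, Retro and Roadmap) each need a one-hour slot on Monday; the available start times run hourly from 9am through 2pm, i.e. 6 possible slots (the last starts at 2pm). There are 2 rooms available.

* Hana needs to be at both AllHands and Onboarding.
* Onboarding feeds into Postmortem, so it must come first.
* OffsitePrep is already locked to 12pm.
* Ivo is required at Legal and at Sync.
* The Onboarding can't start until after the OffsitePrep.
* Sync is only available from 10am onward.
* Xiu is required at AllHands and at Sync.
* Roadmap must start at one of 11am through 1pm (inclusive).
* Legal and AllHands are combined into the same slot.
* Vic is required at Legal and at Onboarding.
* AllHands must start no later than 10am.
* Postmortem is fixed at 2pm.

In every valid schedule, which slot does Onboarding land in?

OffsitePrep is fixed at 12pm and must come before Onboarding, so Onboarding is at least 1pm.
Postmortem is fixed at 2pm and must come after Onboarding, so Onboarding is at most 1pm.
So Onboarding must be 1pm.

1pm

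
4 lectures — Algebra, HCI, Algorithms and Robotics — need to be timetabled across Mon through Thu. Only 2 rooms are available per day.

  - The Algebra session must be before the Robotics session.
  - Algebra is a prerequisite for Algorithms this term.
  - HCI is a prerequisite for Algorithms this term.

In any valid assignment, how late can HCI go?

Downstream work caps HCI at Wed.
HCI at Wed is achievable: HCI -> Wed; Algebra -> Mon; Robotics -> Tue; Algorithms -> Thu.

Wed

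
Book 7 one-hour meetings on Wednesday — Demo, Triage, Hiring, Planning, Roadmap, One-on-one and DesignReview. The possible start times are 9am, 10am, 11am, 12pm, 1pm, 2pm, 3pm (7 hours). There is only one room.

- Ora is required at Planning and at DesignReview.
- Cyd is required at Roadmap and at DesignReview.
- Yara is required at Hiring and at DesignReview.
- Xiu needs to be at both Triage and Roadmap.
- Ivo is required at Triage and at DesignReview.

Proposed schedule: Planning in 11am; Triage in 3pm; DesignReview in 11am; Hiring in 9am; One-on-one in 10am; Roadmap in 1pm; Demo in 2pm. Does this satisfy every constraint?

Yara is required at Hiring and at DesignReview — holds.
Ivo is required at Triage and at DesignReview — holds.
Cyd is required at Roadmap and at DesignReview — holds.
There is only one room — violated.
Xiu needs to be at both Triage and Roadmap — holds.
Ora is required at Planning and at DesignReview — violated.

No. Ora is required at Planning and at DesignReview is not satisfied.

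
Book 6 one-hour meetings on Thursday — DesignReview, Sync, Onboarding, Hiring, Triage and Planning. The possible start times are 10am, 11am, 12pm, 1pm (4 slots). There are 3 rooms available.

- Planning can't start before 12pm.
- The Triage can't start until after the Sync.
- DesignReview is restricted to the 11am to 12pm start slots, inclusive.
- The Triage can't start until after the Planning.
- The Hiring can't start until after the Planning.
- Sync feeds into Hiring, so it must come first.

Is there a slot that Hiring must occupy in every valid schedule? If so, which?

Precedence pushes Hiring to at least 1pm.
So Hiring is pinned to 1pm.

1pm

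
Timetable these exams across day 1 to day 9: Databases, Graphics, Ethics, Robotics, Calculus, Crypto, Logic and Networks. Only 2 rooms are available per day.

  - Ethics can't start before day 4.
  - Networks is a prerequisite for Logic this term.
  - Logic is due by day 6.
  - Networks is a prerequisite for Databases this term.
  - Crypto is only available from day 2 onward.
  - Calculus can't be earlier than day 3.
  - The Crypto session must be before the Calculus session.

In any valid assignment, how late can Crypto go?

Crypto is available from day 2; downstream work caps Crypto at day 8.
Crypto at day 8 is achievable: Networks in day 1; Graphics in day 1; Calculus in day 9; Robotics in day 3; Ethics in day 4; Databases in day 2; Logic in day 2; Crypto in day 8.

day 8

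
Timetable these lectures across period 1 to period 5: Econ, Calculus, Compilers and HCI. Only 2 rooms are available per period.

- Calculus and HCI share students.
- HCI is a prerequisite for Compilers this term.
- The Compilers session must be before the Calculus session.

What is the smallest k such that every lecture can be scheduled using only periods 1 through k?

The precedence chain requires at least 3 distinct periods.
With at most 2 per period and 4 lectures, at least 2 periods are needed.
3 works (last occupied period: period 3): for example HCI -> period 1; Calculus -> period 3; Econ -> period 1; Compilers -> period 2.

3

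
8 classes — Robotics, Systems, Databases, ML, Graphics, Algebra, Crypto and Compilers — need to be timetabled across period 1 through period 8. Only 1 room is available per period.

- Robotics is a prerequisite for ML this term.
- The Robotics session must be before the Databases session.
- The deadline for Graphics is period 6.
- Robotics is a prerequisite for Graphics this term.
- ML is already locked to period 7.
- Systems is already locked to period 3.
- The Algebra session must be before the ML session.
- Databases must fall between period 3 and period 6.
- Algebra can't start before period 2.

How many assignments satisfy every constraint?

Splitting on Robotics: it can be period 1 (36), period 2 (12), period 4 (4). Listing each branch's schedules as (Systems, Databases, ML, Graphics, Algebra, Crypto, Compilers) by period number:
Robotics=period 1: (3,4,7,2,5,6,8) (3,4,7,2,5,8,6) (3,4,7,2,6,5,8) (3,4,7,2,6,8,5) (3,4,7,5,2,6,8) (3,4,7,5,2,8,6) (3,4,7,5,6,2,8) (3,4,7,5,6,8,2) (3,4,7,6,2,5,8) (3,4,7,6,2,8,5) (3,4,7,6,5,2,8) (3,4,7,6,5,8,2) (3,5,7,2,4,6,8) (3,5,7,2,4,8,6) (3,5,7,2,6,4,8) (3,5,7,2,6,8,4) (3,5,7,4,2,6,8) (3,5,7,4,2,8,6) (3,5,7,4,6,2,8) (3,5,7,4,6,8,2) (3,5,7,6,2,4,8) (3,5,7,6,2,8,4) (3,5,7,6,4,2,8) (3,5,7,6,4,8,2) (3,6,7,2,4,5,8) (3,6,7,2,4,8,5) (3,6,7,2,5,4,8) (3,6,7,2,5,8,4) (3,6,7,4,2,5,8) (3,6,7,4,2,8,5) (3,6,7,4,5,2,8) (3,6,7,4,5,8,2) (3,6,7,5,2,4,8) (3,6,7,5,2,8,4) (3,6,7,5,4,2,8) (3,6,7,5,4,8,2) — 36.
Robotics=period 2: (3,4,7,5,6,1,8) (3,4,7,5,6,8,1) (3,4,7,6,5,1,8) (3,4,7,6,5,8,1) (3,5,7,4,6,1,8) (3,5,7,4,6,8,1) (3,5,7,6,4,1,8) (3,5,7,6,4,8,1) (3,6,7,4,5,1,8) (3,6,7,4,5,8,1) (3,6,7,5,4,1,8) (3,6,7,5,4,8,1) — 12.
Robotics=period 4: (3,5,7,6,2,1,8) (3,5,7,6,2,8,1) (3,6,7,5,2,1,8) (3,6,7,5,2,8,1) — 4.
Summing: 36 + 12 + 4 = 52.

52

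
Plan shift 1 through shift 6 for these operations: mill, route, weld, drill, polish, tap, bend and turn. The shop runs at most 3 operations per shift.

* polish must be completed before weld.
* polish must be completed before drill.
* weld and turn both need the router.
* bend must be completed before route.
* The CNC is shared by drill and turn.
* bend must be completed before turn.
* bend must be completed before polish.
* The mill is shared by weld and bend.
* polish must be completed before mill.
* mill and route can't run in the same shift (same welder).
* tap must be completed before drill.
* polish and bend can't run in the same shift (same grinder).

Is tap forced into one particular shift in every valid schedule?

No

tap can be shift 1 (e.g. polish in shift 2; bend in shift 1; weld in shift 3; turn in shift 2; mill in shift 3; drill in shift 3; route in shift 2; tap in shift 1) or shift 2 (e.g. bend=shift 1; polish=shift 2; route=shift 2; turn=shift 4; tap=shift 2; drill=shift 3; mill=shift 3; weld=shift 3).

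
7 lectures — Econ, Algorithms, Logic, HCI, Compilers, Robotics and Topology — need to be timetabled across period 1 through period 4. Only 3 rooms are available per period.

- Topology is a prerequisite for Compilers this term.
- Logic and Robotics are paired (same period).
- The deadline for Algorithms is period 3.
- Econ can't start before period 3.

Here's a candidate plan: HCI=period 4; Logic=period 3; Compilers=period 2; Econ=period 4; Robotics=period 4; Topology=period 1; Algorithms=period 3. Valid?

Invalid. Logic and Robotics are paired (same period).

Econ can't start before period 3 — holds.
The deadline for Algorithms is period 3 — holds.
Only 3 rooms are available per period — holds.
Logic and Robotics are paired (same period) — violated.
Topology is a prerequisite for Compilers this term — holds.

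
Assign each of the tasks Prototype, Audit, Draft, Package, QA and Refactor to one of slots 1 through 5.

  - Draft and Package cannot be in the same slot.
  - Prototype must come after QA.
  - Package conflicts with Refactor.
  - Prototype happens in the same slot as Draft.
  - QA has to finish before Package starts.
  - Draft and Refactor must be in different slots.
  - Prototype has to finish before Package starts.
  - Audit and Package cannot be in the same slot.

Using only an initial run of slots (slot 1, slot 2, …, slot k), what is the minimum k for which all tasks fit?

The precedence chain requires at least 3 distinct slots.
3 works (last occupied slot: 3): for example QA -> 1; Refactor -> 1; Audit -> 1; Draft -> 2; Prototype -> 2; Package -> 3.

3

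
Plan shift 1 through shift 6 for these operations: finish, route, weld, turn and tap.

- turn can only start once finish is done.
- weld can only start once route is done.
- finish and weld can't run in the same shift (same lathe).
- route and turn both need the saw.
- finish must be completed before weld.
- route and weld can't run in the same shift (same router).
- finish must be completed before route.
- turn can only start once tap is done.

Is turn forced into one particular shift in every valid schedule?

turn can be shift 2 (e.g. tap=shift 1; route=shift 3; turn=shift 2; weld=shift 4; finish=shift 1) or shift 3 (e.g. tap -> shift 1, finish -> shift 1, weld -> shift 3, route -> shift 2, turn -> shift 3).

No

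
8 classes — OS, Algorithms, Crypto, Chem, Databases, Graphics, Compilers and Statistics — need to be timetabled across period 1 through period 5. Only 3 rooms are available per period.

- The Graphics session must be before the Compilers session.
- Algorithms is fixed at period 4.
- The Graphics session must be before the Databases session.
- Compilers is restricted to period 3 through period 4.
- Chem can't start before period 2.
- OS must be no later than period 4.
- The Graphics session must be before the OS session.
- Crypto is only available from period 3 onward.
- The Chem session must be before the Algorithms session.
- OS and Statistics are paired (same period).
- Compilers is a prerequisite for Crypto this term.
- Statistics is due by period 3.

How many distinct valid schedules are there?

Splitting on OS: it can be period 2 (21), period 3 (22). Listing each branch's schedules as (Algorithms, Crypto, Chem, Databases, Graphics, Compilers, Statistics) by period number:
OS=period 2: (4,4,2,3,1,3,2) (4,4,2,4,1,3,2) (4,4,2,5,1,3,2) (4,4,3,2,1,3,2) (4,4,3,3,1,3,2) (4,4,3,4,1,3,2) (4,4,3,5,1,3,2) (4,5,2,3,1,3,2) (4,5,2,3,1,4,2) (4,5,2,4,1,3,2) (4,5,2,4,1,4,2) (4,5,2,5,1,3,2) (4,5,2,5,1,4,2) (4,5,3,2,1,3,2) (4,5,3,2,1,4,2) (4,5,3,3,1,3,2) (4,5,3,3,1,4,2) (4,5,3,4,1,3,2) (4,5,3,4,1,4,2) (4,5,3,5,1,3,2) (4,5,3,5,1,4,2) — 21.
OS=period 3: (4,4,2,2,1,3,3) (4,4,2,4,1,3,3) (4,4,2,4,2,3,3) (4,4,2,5,1,3,3) (4,4,2,5,2,3,3) (4,5,2,2,1,3,3) (4,5,2,2,1,4,3) (4,5,2,3,1,4,3) (4,5,2,3,2,4,3) (4,5,2,4,1,3,3) (4,5,2,4,1,4,3) (4,5,2,4,2,3,3) (4,5,2,4,2,4,3) (4,5,2,5,1,3,3) (4,5,2,5,1,4,3) (4,5,2,5,2,3,3) (4,5,2,5,2,4,3) (4,5,3,2,1,4,3) (4,5,3,4,1,4,3) (4,5,3,4,2,4,3) (4,5,3,5,1,4,3) (4,5,3,5,2,4,3) — 22.
Summing: 21 + 22 = 43.

43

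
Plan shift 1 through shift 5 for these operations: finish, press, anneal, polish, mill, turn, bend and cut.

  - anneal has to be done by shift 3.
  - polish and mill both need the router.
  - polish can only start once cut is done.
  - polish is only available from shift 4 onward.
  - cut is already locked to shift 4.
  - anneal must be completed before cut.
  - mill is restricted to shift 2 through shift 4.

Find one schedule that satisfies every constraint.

polish -> shift 5; anneal -> shift 1; turn -> shift 1; mill -> shift 2; finish -> shift 1; bend -> shift 1; press -> shift 1; cut -> shift 4

Checking: cut(shift 4) before polish(shift 5); anneal(shift 1) before cut(shift 4); polish(shift 5) != mill(shift 2); mill=shift 2 in [shift 2,shift 4]; cut=shift 4 in [shift 4,shift 4]; polish=shift 5 in [shift 4,shift 5]; anneal=shift 1 in [shift 1,shift 3].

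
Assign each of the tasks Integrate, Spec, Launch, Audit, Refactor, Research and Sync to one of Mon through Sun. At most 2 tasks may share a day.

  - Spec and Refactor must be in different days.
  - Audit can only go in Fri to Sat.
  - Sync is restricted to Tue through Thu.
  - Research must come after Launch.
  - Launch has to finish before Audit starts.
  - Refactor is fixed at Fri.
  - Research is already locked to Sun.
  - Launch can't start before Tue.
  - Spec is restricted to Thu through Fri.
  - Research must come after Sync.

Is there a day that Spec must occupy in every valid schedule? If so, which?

Thu

Spec's window is Thu–Fri.
Refactor is fixed at Fri, and Spec can't share a day with Refactor.
So Spec must be Thu.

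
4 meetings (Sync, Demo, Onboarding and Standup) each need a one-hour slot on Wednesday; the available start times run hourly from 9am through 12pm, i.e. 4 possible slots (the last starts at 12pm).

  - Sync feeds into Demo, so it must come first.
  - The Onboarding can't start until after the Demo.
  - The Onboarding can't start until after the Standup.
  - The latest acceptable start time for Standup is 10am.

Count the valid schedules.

8

Splitting on Sync: it can be 9am (6), 10am (2). Listing each branch's schedules as (Demo, Onboarding, Standup):
Sync=9am: (10am,11am,9am) (10am,11am,10am) (10am,12pm,9am) (10am,12pm,10am) (11am,12pm,9am) (11am,12pm,10am) — 6.
Sync=10am: (11am,12pm,9am) (11am,12pm,10am) — 2.
Summing: 6 + 2 = 8.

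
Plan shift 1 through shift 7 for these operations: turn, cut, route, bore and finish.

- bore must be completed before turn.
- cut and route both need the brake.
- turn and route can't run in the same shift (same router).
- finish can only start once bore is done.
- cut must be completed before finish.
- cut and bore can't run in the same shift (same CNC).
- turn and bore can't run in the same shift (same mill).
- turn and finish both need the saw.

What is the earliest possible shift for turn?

shift 2

Precedence pushes turn to at least shift 2.
turn at shift 2 is achievable: route -> shift 1; cut -> shift 2; turn -> shift 2; bore -> shift 1; finish -> shift 3.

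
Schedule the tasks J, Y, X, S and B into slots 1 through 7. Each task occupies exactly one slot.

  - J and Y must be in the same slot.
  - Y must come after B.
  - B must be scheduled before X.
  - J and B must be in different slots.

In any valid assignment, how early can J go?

J must be in the same slot as Y, which can't be before 2, so J is at least 2.
J at 2 is achievable: S=1; B=1; Y=2; J=2; X=2.

2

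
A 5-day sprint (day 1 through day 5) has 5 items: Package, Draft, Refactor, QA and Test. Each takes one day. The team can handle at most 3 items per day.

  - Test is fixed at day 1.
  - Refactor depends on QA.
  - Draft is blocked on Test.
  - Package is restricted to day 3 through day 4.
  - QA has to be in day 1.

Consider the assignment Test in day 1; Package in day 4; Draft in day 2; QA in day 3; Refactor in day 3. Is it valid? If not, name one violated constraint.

QA has to be in day 1 — violated.
Draft is blocked on Test — holds.
Package is restricted to day 3 through day 4 — holds.
Test is fixed at day 1 — holds.
The team can handle at most 3 items per day — holds.
Refactor depends on QA — violated.

Invalid. QA has to be in day 1.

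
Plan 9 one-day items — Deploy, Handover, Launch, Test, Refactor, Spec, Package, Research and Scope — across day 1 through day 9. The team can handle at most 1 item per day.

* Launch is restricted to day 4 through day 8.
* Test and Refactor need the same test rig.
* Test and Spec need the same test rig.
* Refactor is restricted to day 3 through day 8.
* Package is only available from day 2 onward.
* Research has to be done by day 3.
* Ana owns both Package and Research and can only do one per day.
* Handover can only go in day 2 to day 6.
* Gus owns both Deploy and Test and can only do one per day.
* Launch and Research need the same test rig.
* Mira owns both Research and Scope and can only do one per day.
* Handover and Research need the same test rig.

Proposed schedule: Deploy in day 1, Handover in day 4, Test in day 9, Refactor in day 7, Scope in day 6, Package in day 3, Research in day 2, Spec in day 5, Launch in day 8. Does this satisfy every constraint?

Yes, all constraints hold

Refactor is restricted to day 3 through day 8 — holds.
The team can handle at most 1 item per day — holds.
Test and Refactor need the same test rig — holds.
Handover and Research need the same test rig — holds.
Mira owns both Research and Scope and can only do one per day — holds.
Package is only available from day 2 onward — holds.
Ana owns both Package and Research and can only do one per day — holds.
Gus owns both Deploy and Test and can only do one per day — holds.
Research has to be done by day 3 — holds.
Test and Spec need the same test rig — holds.
Launch is restricted to day 4 through day 8 — holds.
Launch and Research need the same test rig — holds.
Handover can only go in day 2 to day 6 — holds.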